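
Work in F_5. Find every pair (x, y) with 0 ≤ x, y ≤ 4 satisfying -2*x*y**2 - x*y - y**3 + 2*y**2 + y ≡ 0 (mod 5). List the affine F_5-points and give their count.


Affine F_5-points: {(0, 0), (1, 0), (2, 0), (2, 4), (3, 0), (4, 0), (4, 1), (4, 3)}; count = 8.

For each of the 25 pairs (x, y) ∈ F_5², evaluate f(x, y) mod 5. Record the zeros.
  x = 0: [0↦0, 1↦2, 2↦2, 3↦4, 4↦2]  zeros at y ∈ {0}
  x = 1: [0↦0, 1↦4, 2↦2, 3↦3, 4↦1]  zeros at y ∈ {0}
  x = 2: [0↦0, 1↦1, 2↦2, 3↦2, 4↦0]  zeros at y ∈ {0, 4}
  x = 3: [0↦0, 1↦3, 2↦2, 3↦1, 4↦4]  zeros at y ∈ {0}
  x = 4: [0↦0, 1↦0, 2↦2, 3↦0, 4↦3]  zeros at y ∈ {0, 1, 3}
Collecting zeros: affine points = {(0, 0), (1, 0), (2, 0), (2, 4), (3, 0), (4, 0), (4, 1), (4, 3)}.
Total count |C(F_5)_aff| = 8.


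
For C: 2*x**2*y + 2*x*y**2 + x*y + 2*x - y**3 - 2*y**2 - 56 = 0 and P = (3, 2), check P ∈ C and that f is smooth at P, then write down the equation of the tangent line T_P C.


Tangent line at P: 36*x + 25*y - 158 = 0.

Step 1: f(3, 2) = 0, so P lies on C.
Step 2: partial derivatives
  f_x(x, y) = 4*x*y + 2*y**2 + y + 2, f_y(x, y) = 2*x**2 + 4*x*y + x - 3*y**2 - 4*y.
  f_x(P) = 36, f_y(P) = 25 (gradient nonzero, so P is smooth).
Step 3: tangent line at P: 36·(x − 3) + 25·(y − 2) = 0.
Expanding: 36*x + 25*y - 158 = 0.


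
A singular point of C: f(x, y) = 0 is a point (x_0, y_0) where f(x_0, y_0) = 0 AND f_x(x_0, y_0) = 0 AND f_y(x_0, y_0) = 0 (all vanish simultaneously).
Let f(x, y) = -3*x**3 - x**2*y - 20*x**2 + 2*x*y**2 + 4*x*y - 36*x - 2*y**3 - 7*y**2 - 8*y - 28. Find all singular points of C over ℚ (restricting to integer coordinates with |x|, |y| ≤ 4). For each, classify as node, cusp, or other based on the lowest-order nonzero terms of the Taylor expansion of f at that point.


Singular points: {(-2, -2)}; classification: cusp.

Compute partial derivatives:
  f_x = -9*x**2 - 2*x*y - 40*x + 2*y**2 + 4*y - 36.
  f_y = -x**2 + 4*x*y + 4*x - 6*y**2 - 14*y - 8.
Scan x_0 ∈ {−4, ..., 4}. For each x_0, f_y(x_0, y) is a polynomial in y; find its integer roots y ∈ {−4, ..., 4}, then test f_x and f at those candidates.
  x = -4: f_y(-4, y) = -6*y**2 - 30*y - 40; no integer root y with |y| ≤ 4.
  x = -3: f_y(-3, y) = -6*y**2 - 26*y - 29; no integer root y with |y| ≤ 4.
  x = -2: f_y(-2, y) = -6*y**2 - 22*y - 20; vanishes at y ∈ {-2}. (-2, -2): f_x = 0, f = 0 — SINGULAR.
  x = -1: f_y(-1, y) = -6*y**2 - 18*y - 13; no integer root y with |y| ≤ 4.
  x = 0: f_y(0, y) = -6*y**2 - 14*y - 8; vanishes at y ∈ {-1}. (0, -1): f_x = -38 ≠ 0.
  x = 1: f_y(1, y) = -6*y**2 - 10*y - 5; no integer root y with |y| ≤ 4.
  x = 2: f_y(2, y) = -6*y**2 - 6*y - 4; no integer root y with |y| ≤ 4.
  x = 3: f_y(3, y) = -6*y**2 - 2*y - 5; no integer root y with |y| ≤ 4.
  x = 4: f_y(4, y) = -6*y**2 + 2*y - 8; no integer root y with |y| ≤ 4.
Only singular point on the grid: (-2, -2).
Classify: substitute x = -2 + u, y = -2 + v and expand: f = -3*u**3 - u**2*v + 2*u*v**2 - 2*v**3 + v**2.
No constant or linear terms (consistent with a singular point). Quadratic part: v**2. Cubic part: -3*u**3 - u**2*v + 2*u*v**2 - 2*v**3.
The quadratic part v**2 is a perfect square, so there is a single (double) tangent line v = 0, i.e. y = -2. Restricting the cubic part to that line (v = 0) leaves -3*u**3 ≠ 0, so f is not divisible by v and the branch is v² ≈ 3*u**3 to lowest order — this is a cusp.
Classification: cusp.


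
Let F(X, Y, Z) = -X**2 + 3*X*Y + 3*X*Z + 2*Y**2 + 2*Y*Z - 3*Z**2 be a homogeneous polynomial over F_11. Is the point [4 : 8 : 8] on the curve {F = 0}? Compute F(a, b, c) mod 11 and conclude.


F(4,8,8) ≡ 9 (mod 11); P is NOT on the curve.

Evaluate F(4, 8, 8) term-by-term (mod 11).
  -X**2 ↦ -1·16·1·1 = -16
  3*X*Y ↦ 3·4·8·1 = 96
  3*X*Z ↦ 3·4·1·8 = 96
  2*Y**2 ↦ 2·1·64·1 = 128
  2*Y*Z ↦ 2·1·8·8 = 128
  -3*Z**2 ↦ -3·1·1·64 = -192
Sum: F(4, 8, 8) = (-16) + (96) + (96) + (128) + (128) + (-192) = 240.
Reducing mod 11: 240 ≡ 9 (mod 11).
Since F(a, b, c) ≡ 9 ≠ 0 (mod 11), P does NOT lie on the curve.


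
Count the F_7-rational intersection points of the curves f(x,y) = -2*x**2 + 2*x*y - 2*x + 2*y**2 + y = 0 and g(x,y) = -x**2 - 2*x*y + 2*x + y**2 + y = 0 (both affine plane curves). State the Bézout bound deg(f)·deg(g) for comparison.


Common zeros: {(0, 0), (2, 3)}; count = 2; Bézout bound = 4.

deg(f) = 2, deg(g) = 2, so Bézout bound = 4.
Scan x ∈ F_7. For each x, list the y ∈ F_7 with f(x, y) ≡ 0 and those with g(x, y) ≡ 0 (mod 7); the common zeros in that column are the intersection.
  x = 0: f ≡ 0 at y ∈ {0, 3}; g ≡ 0 at y ∈ {0, 6}; common: {0}.
  x = 1: f ≡ 0 at y ∈ ∅; g ≡ 0 at y ∈ {3, 5}; common: ∅.
  x = 2: f ≡ 0 at y ∈ {3, 5}; g ≡ 0 at y ∈ {0, 3}; common: {3}.
  x = 3: f ≡ 0 at y ∈ ∅; g ≡ 0 at y ∈ {1, 4}; common: ∅.
  x = 4: f ≡ 0 at y ∈ {2, 4}; g ≡ 0 at y ∈ {1, 6}; common: ∅.
  x = 5: f ≡ 0 at y ∈ ∅; g ≡ 0 at y ∈ {4, 5}; common: ∅.
  x = 6: f ≡ 0 at y ∈ {0, 4}; g ≡ 0 at y ∈ {2}; common: ∅.
Collecting: common zeros = {(0, 0), (2, 3)}, so the count is 2.
Comparison with the Bézout bound: 2 ≤ 4 = deg(f)·deg(g), as expected for curves with no common component (the affine F_7-count falls short of the bound because intersections may lie at infinity, over extension fields, or carry multiplicity).


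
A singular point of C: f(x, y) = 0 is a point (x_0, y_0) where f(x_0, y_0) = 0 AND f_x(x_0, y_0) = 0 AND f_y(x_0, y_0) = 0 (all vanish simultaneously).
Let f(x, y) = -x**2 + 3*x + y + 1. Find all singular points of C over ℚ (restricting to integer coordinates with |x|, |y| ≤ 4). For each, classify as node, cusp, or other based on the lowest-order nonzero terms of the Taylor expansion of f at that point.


No singular points in the scanned grid; C is smooth there.

Compute partial derivatives:
  f_x = 3 - 2*x.
  f_y = 1.
f_y = 1 is a nonzero constant, so f_y never vanishes: no point (x, y) can satisfy f = f_x = f_y = 0. In particular no (x, y) ∈ {−4, ..., 4}² is singular; the curve is smooth.


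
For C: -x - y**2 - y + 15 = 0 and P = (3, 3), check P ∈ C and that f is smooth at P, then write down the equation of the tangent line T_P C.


Tangent line at P: -x - 7*y + 24 = 0.

Step 1: f(3, 3) = 0, so P lies on C.
Step 2: partial derivatives
  f_x(x, y) = -1, f_y(x, y) = -2*y - 1.
  f_x(P) = -1, f_y(P) = -7 (gradient nonzero, so P is smooth).
Step 3: tangent line at P: -1·(x − 3) + -7·(y − 3) = 0.
Expanding: -x - 7*y + 24 = 0.


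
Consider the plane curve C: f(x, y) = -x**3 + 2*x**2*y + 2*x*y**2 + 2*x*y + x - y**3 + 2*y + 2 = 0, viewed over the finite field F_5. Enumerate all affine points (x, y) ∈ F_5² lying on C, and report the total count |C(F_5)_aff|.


Affine F_5-points: {(4, 2)}; count = 1.

For each of the 25 pairs (x, y) ∈ F_5², evaluate f(x, y) mod 5. Record the zeros.
  x = 0: [0↦2, 1↦3, 2↦3, 3↦1, 4↦1]  zeros at y ∈ ∅
  x = 1: [0↦2, 1↦4, 2↦4, 3↦1, 4↦4]  zeros at y ∈ ∅
  x = 2: [0↦1, 1↦3, 2↦2, 3↦2, 4↦2]  zeros at y ∈ ∅
  x = 3: [0↦3, 1↦4, 2↦1, 3↦3, 4↦4]  zeros at y ∈ ∅
  x = 4: [0↦2, 1↦1, 2↦0, 3↦3, 4↦4]  zeros at y ∈ {2}
Collecting zeros: affine points = {(4, 2)}.
Total count |C(F_5)_aff| = 1.


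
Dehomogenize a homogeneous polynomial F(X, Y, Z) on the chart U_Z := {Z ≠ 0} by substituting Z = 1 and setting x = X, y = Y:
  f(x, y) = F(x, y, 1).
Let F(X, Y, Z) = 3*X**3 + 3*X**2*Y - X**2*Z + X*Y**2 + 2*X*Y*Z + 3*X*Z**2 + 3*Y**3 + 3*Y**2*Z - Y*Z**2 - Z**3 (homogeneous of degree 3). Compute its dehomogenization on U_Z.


f(x, y) = 3*x**3 + 3*x**2*y - x**2 + x*y**2 + 2*x*y + 3*x + 3*y**3 + 3*y**2 - y - 1

On U_Z we set Z = 1. Each monomial c·X^i·Y^j·Z^k in F becomes c·x^i·y^j·1^k = c·x^i·y^j.
Substituting Z = 1: F(X, Y, 1) = 3*x**3 + 3*x**2*y - x**2 + x*y**2 + 2*x*y + 3*x + 3*y**3 + 3*y**2 - y - 1.
Note: deg(f) ≤ deg(F) = 3; strict inequality happens when F is divisible by Z (lost terms).


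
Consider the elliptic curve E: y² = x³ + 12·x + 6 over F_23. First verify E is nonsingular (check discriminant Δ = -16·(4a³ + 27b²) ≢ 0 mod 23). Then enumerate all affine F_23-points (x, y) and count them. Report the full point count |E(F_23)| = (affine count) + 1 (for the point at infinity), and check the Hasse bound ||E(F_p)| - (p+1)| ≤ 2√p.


Affine points = {(0, 11), (0, 12), (3, 0), (4, 7), (4, 16), (6, 8), (6, 15), (8, 4), (8, 19), (13, 6), (13, 17), (16, 4), (16, 19), (19, 3), (19, 20), (20, 9), (20, 14), (22, 4), (22, 19)}; affine count = 19; |E(F_23)| = 20.

Discriminant check: Δ ∝ 4a³ + 27b² = 4·12³ + 27·6² = 4·1728 + 27·36 ≡ 18 (mod 23). Nonzero ⇒ E is nonsingular.
For each x ∈ F_23, compute rhs = x³ + 12·x + 6 mod 23, then count y ∈ F_23 with y² ≡ rhs.
  x = 0: rhs = 6, matching y values: 11, 12 (2 points).
  x = 1: rhs = 19, matching y values: none (0 points).
  x = 2: rhs = 15, matching y values: none (0 points).
  x = 3: rhs = 0, matching y values: 0 (1 points).
  x = 4: rhs = 3, matching y values: 7, 16 (2 points).
  x = 5: rhs = 7, matching y values: none (0 points).
  x = 6: rhs = 18, matching y values: 8, 15 (2 points).
  x = 7: rhs = 19, matching y values: none (0 points).
  x = 8: rhs = 16, matching y values: 4, 19 (2 points).
  x = 9: rhs = 15, matching y values: none (0 points).
  x = 10: rhs = 22, matching y values: none (0 points).
  x = 11: rhs = 20, matching y values: none (0 points).
  x = 12: rhs = 15, matching y values: none (0 points).
  x = 13: rhs = 13, matching y values: 6, 17 (2 points).
  x = 14: rhs = 20, matching y values: none (0 points).
  x = 15: rhs = 19, matching y values: none (0 points).
  x = 16: rhs = 16, matching y values: 4, 19 (2 points).
  x = 17: rhs = 17, matching y values: none (0 points).
  x = 18: rhs = 5, matching y values: none (0 points).
  x = 19: rhs = 9, matching y values: 3, 20 (2 points).
  x = 20: rhs = 12, matching y values: 9, 14 (2 points).
  x = 21: rhs = 20, matching y values: none (0 points).
  x = 22: rhs = 16, matching y values: 4, 19 (2 points).
Total affine count: 19.
Full point count |E(F_23)| = 19 + 1 = 20.
Hasse bound: |20 − (23+1)| = |-4| = 4 ≤ 2√23 ≈ 9.5917 ✓.


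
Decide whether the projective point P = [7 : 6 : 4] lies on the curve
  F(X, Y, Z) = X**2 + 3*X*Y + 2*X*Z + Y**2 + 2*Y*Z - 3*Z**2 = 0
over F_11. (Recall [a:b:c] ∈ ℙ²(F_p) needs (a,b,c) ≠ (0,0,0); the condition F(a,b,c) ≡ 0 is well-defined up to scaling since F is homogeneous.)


F(7,6,4) ≡ 3 (mod 11); P is NOT on the curve.

Evaluate F(7, 6, 4) term-by-term (mod 11).
  X**2 ↦ 1·49·1·1 = 49
  3*X*Y ↦ 3·7·6·1 = 126
  2*X*Z ↦ 2·7·1·4 = 56
  Y**2 ↦ 1·1·36·1 = 36
  2*Y*Z ↦ 2·1·6·4 = 48
  -3*Z**2 ↦ -3·1·1·16 = -48
Sum: F(7, 6, 4) = (49) + (126) + (56) + (36) + (48) + (-48) = 267.
Reducing mod 11: 267 ≡ 3 (mod 11).
Since F(a, b, c) ≡ 3 ≠ 0 (mod 11), P does NOT lie on the curve.


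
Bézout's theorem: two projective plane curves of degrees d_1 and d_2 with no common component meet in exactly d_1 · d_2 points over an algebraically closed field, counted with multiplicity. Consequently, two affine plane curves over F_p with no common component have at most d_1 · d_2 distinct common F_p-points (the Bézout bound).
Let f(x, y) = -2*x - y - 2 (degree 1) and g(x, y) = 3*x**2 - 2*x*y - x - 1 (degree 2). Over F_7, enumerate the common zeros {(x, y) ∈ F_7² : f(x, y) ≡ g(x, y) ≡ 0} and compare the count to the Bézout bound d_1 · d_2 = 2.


Common zeros: {(5, 2)}; count = 1; Bézout bound = 2.

deg(f) = 1, deg(g) = 2, so Bézout bound = 2.
Scan x ∈ F_7. For each x, list the y ∈ F_7 with f(x, y) ≡ 0 and those with g(x, y) ≡ 0 (mod 7); the common zeros in that column are the intersection.
  x = 0: f ≡ 0 at y ∈ {5}; g ≡ 0 at y ∈ ∅; common: ∅.
  x = 1: f ≡ 0 at y ∈ {3}; g ≡ 0 at y ∈ {4}; common: ∅.
  x = 2: f ≡ 0 at y ∈ {1}; g ≡ 0 at y ∈ {4}; common: ∅.
  x = 3: f ≡ 0 at y ∈ {6}; g ≡ 0 at y ∈ {5}; common: ∅.
  x = 4: f ≡ 0 at y ∈ {4}; g ≡ 0 at y ∈ {1}; common: ∅.
  x = 5: f ≡ 0 at y ∈ {2}; g ≡ 0 at y ∈ {2}; common: {2}.
  x = 6: f ≡ 0 at y ∈ {0}; g ≡ 0 at y ∈ {2}; common: ∅.
Collecting: common zeros = {(5, 2)}, so the count is 1.
Comparison with the Bézout bound: 1 ≤ 2 = deg(f)·deg(g), as expected for curves with no common component (the affine F_7-count falls short of the bound because intersections may lie at infinity, over extension fields, or carry multiplicity).


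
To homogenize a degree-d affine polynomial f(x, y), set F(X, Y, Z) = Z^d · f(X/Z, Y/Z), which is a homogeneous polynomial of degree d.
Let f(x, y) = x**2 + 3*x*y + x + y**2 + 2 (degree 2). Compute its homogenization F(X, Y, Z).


F(X, Y, Z) = X**2 + 3*X*Y + X*Z + Y**2 + 2*Z**2

deg(f) = 2.
Substitute x = X/Z, y = Y/Z into f, then multiply by Z^2.
  monomial 1·x^2·y^0 ↦ 1·X^2·Y^0·Z^0.
  monomial 3·x^1·y^1 ↦ 3·X^1·Y^1·Z^0.
  monomial 1·x^1·y^0 ↦ 1·X^1·Y^0·Z^1.
  monomial 1·x^0·y^2 ↦ 1·X^0·Y^2·Z^0.
  monomial 2·x^0·y^0 ↦ 2·X^0·Y^0·Z^2.
Collecting: F(X, Y, Z) = X**2 + 3*X*Y + X*Z + Y**2 + 2*Z**2.


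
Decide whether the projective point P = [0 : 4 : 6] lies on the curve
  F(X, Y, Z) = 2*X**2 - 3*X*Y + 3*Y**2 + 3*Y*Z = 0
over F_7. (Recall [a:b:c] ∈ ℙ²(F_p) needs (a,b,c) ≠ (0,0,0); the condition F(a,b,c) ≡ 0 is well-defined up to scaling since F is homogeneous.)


F(0,4,6) ≡ 1 (mod 7); P is NOT on the curve.

Evaluate F(0, 4, 6) term-by-term (mod 7).
  2*X**2 ↦ 2·0·1·1 = 0
  -3*X*Y ↦ -3·0·4·1 = 0
  3*Y**2 ↦ 3·1·16·1 = 48
  3*Y*Z ↦ 3·1·4·6 = 72
Sum: F(0, 4, 6) = (0) + (0) + (48) + (72) = 120.
Reducing mod 7: 120 ≡ 1 (mod 7).
Since F(a, b, c) ≡ 1 ≠ 0 (mod 7), P does NOT lie on the curve.


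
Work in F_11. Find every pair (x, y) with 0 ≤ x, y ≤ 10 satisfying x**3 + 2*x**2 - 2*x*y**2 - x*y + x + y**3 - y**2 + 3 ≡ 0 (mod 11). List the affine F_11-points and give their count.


Affine F_11-points: {(0, 7), (0, 8), (1, 8), (1, 9), (2, 5), (5, 10), (6, 0), (7, 0), (7, 2), (8, 1), (8, 8), (9, 4)}; count = 12.

For each of the 121 pairs (x, y) ∈ F_11², evaluate f(x, y) mod 11. Record the zeros.
  x = 0: [0↦3, 1↦3, 2↦7, 3↦10, 4↦7, 5↦4, 6↦7, 7↦0, 8↦0, 9↦2, 10↦1]  zeros at y ∈ {7, 8}
  x = 1: [0↦7, 1↦4, 2↦1, 3↦4, 4↦8, 5↦8, 6↦10, 7↦9, 8↦0, 9↦0, 10↦4]  zeros at y ∈ {8, 9}
  x = 2: [0↦10, 1↦4, 2↦5, 3↦8, 4↦8, 5↦0, 6↦1, 7↦6, 8↦10, 9↦8, 10↦6]  zeros at y ∈ {5}
  x = 3: [0↦7, 1↦9, 2↦3, 3↦6, 4↦2, 5↦8, 6↦8, 7↦8, 8↦3, 9↦10, 10↦2]  zeros at y ∈ ∅
  x = 4: [0↦4, 1↦3, 2↦1, 3↦4, 4↦7, 5↦5, 6↦4, 7↦10, 8↦7, 9↦1, 10↦9]  zeros at y ∈ ∅
  x = 5: [0↦7, 1↦3, 2↦5, 3↦8, 4↦7, 5↦8, 6↦6, 7↦7, 8↦6, 9↦9, 10↦0]  zeros at y ∈ {10}
  x = 6: [0↦0, 1↦4, 2↦10, 3↦2, 4↦8, 5↦1, 6↦9, 7↦5, 8↦6, 9↦7, 10↦3]  zeros at y ∈ {0}
  x = 7: [0↦0, 1↦1, 2↦0, 3↦3, 4↦5, 5↦1, 6↦8, 7↦10, 8↦2, 9↦1, 10↦2]  zeros at y ∈ {0, 2}
  x = 8: [0↦2, 1↦0, 2↦3, 3↦6, 4↦4, 5↦3, 6↦9, 7↦6, 8↦0, 9↦8, 10↦3]  zeros at y ∈ {1, 8}
  x = 9: [0↦1, 1↦7, 2↦3, 3↦6, 4↦0, 5↦2, 6↦7, 7↦10, 8↦6, 9↦1, 10↦1]  zeros at y ∈ {4}
  x = 10: [0↦3, 1↦6, 2↦6, 3↦9, 4↦10, 5↦4, 6↦8, 7↦6, 8↦4, 9↦8, 10↦2]  zeros at y ∈ ∅
Collecting zeros: affine points = {(0, 7), (0, 8), (1, 8), (1, 9), (2, 5), (5, 10), (6, 0), (7, 0), (7, 2), (8, 1), (8, 8), (9, 4)}.
Total count |C(F_11)_aff| = 12.


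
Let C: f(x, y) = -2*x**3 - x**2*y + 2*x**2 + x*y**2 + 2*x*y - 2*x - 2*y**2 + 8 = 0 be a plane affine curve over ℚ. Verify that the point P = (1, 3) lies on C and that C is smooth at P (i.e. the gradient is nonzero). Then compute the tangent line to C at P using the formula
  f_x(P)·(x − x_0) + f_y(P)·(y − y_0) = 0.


Tangent line at P: 5*x - 5*y + 10 = 0.

Step 1: f(1, 3) = 0, so P lies on C.
Step 2: partial derivatives
  f_x(x, y) = -6*x**2 - 2*x*y + 4*x + y**2 + 2*y - 2, f_y(x, y) = -x**2 + 2*x*y + 2*x - 4*y.
  f_x(P) = 5, f_y(P) = -5 (gradient nonzero, so P is smooth).
Step 3: tangent line at P: 5·(x − 1) + -5·(y − 3) = 0.
Expanding: 5*x - 5*y + 10 = 0.


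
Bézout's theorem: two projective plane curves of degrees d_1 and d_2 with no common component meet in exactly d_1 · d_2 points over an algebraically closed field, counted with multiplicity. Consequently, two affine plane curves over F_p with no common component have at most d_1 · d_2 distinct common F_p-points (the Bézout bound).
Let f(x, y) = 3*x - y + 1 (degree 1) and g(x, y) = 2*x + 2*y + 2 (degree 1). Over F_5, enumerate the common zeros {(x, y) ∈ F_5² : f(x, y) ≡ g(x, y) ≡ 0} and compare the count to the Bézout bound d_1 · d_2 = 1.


Common zeros: {(2, 2)}; count = 1; Bézout bound = 1.

deg(f) = 1, deg(g) = 1, so Bézout bound = 1.
Scan x ∈ F_5. For each x, list the y ∈ F_5 with f(x, y) ≡ 0 and those with g(x, y) ≡ 0 (mod 5); the common zeros in that column are the intersection.
  x = 0: f ≡ 0 at y ∈ {1}; g ≡ 0 at y ∈ {4}; common: ∅.
  x = 1: f ≡ 0 at y ∈ {4}; g ≡ 0 at y ∈ {3}; common: ∅.
  x = 2: f ≡ 0 at y ∈ {2}; g ≡ 0 at y ∈ {2}; common: {2}.
  x = 3: f ≡ 0 at y ∈ {0}; g ≡ 0 at y ∈ {1}; common: ∅.
  x = 4: f ≡ 0 at y ∈ {3}; g ≡ 0 at y ∈ {0}; common: ∅.
Collecting: common zeros = {(2, 2)}, so the count is 1.
Comparison with the Bézout bound: 1 ≤ 1 = deg(f)·deg(g), as expected for curves with no common component (the bound is attained).


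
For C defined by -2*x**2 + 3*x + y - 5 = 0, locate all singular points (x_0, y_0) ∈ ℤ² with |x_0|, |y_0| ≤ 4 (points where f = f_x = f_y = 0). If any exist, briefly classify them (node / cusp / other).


No singular points in the scanned grid; C is smooth there.

Compute partial derivatives:
  f_x = 3 - 4*x.
  f_y = 1.
f_y = 1 is a nonzero constant, so f_y never vanishes: no point (x, y) can satisfy f = f_x = f_y = 0. In particular no (x, y) ∈ {−4, ..., 4}² is singular; the curve is smooth.


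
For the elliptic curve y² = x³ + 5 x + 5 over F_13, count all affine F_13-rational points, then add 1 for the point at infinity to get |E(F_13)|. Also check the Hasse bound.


Affine points = {(2, 6), (2, 7), (5, 5), (5, 8), (6, 2), (6, 11), (9, 5), (9, 8), (11, 0), (12, 5), (12, 8)}; affine count = 11; |E(F_13)| = 12.

Discriminant check: Δ ∝ 4a³ + 27b² = 4·5³ + 27·5² = 4·125 + 27·25 ≡ 5 (mod 13). Nonzero ⇒ E is nonsingular.
For each x ∈ F_13, compute rhs = x³ + 5·x + 5 mod 13, then count y ∈ F_13 with y² ≡ rhs.
  x = 0: rhs = 5, matching y values: none (0 points).
  x = 1: rhs = 11, matching y values: none (0 points).
  x = 2: rhs = 10, matching y values: 6, 7 (2 points).
  x = 3: rhs = 8, matching y values: none (0 points).
  x = 4: rhs = 11, matching y values: none (0 points).
  x = 5: rhs = 12, matching y values: 5, 8 (2 points).
  x = 6: rhs = 4, matching y values: 2, 11 (2 points).
  x = 7: rhs = 6, matching y values: none (0 points).
  x = 8: rhs = 11, matching y values: none (0 points).
  x = 9: rhs = 12, matching y values: 5, 8 (2 points).
  x = 10: rhs = 2, matching y values: none (0 points).
  x = 11: rhs = 0, matching y values: 0 (1 points).
  x = 12: rhs = 12, matching y values: 5, 8 (2 points).
Total affine count: 11.
Full point count |E(F_13)| = 11 + 1 = 12.
Hasse bound: |12 − (13+1)| = |-2| = 2 ≤ 2√13 ≈ 7.2111 ✓.


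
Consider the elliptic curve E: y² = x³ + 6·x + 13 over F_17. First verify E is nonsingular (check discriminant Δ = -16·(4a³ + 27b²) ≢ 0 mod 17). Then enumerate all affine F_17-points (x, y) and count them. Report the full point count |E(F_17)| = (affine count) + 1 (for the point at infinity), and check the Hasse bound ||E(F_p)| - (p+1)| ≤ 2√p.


Affine points = {(0, 8), (0, 9), (2, 4), (2, 13), (4, 4), (4, 13), (5, 7), (5, 10), (10, 6), (10, 11), (11, 4), (11, 13), (14, 6), (14, 11)}; affine count = 14; |E(F_17)| = 15.

Discriminant check: Δ ∝ 4a³ + 27b² = 4·6³ + 27·13² = 4·216 + 27·169 ≡ 4 (mod 17). Nonzero ⇒ E is nonsingular.
For each x ∈ F_17, compute rhs = x³ + 6·x + 13 mod 17, then count y ∈ F_17 with y² ≡ rhs.
  x = 0: rhs = 13, matching y values: 8, 9 (2 points).
  x = 1: rhs = 3, matching y values: none (0 points).
  x = 2: rhs = 16, matching y values: 4, 13 (2 points).
  x = 3: rhs = 7, matching y values: none (0 points).
  x = 4: rhs = 16, matching y values: 4, 13 (2 points).
  x = 5: rhs = 15, matching y values: 7, 10 (2 points).
  x = 6: rhs = 10, matching y values: none (0 points).
  x = 7: rhs = 7, matching y values: none (0 points).
  x = 8: rhs = 12, matching y values: none (0 points).
  x = 9: rhs = 14, matching y values: none (0 points).
  x = 10: rhs = 2, matching y values: 6, 11 (2 points).
  x = 11: rhs = 16, matching y values: 4, 13 (2 points).
  x = 12: rhs = 11, matching y values: none (0 points).
  x = 13: rhs = 10, matching y values: none (0 points).
  x = 14: rhs = 2, matching y values: 6, 11 (2 points).
  x = 15: rhs = 10, matching y values: none (0 points).
  x = 16: rhs = 6, matching y values: none (0 points).
Total affine count: 14.
Full point count |E(F_17)| = 14 + 1 = 15.
Hasse bound: |15 − (17+1)| = |-3| = 3 ≤ 2√17 ≈ 8.2462 ✓.


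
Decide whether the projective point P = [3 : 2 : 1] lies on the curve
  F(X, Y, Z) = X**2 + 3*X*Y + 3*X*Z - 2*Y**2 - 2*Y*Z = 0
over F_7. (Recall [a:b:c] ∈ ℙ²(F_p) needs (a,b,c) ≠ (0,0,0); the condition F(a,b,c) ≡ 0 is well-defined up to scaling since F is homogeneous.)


F(3,2,1) ≡ 3 (mod 7); P is NOT on the curve.

Evaluate F(3, 2, 1) term-by-term (mod 7).
  X**2 ↦ 1·9·1·1 = 9
  3*X*Y ↦ 3·3·2·1 = 18
  3*X*Z ↦ 3·3·1·1 = 9
  -2*Y**2 ↦ -2·1·4·1 = -8
  -2*Y*Z ↦ -2·1·2·1 = -4
Sum: F(3, 2, 1) = (9) + (18) + (9) + (-8) + (-4) = 24.
Reducing mod 7: 24 ≡ 3 (mod 7).
Since F(a, b, c) ≡ 3 ≠ 0 (mod 7), P does NOT lie on the curve.


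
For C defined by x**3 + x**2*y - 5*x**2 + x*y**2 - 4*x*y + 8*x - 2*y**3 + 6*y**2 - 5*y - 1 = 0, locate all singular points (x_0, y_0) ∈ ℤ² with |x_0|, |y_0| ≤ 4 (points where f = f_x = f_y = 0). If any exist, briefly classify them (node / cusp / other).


Singular points: {(1, 1)}; classification: node.

Compute partial derivatives:
  f_x = 3*x**2 + 2*x*y - 10*x + y**2 - 4*y + 8.
  f_y = x**2 + 2*x*y - 4*x - 6*y**2 + 12*y - 5.
Scan x_0 ∈ {−4, ..., 4}. For each x_0, f_y(x_0, y) is a polynomial in y; find its integer roots y ∈ {−4, ..., 4}, then test f_x and f at those candidates.
  x = -4: f_y(-4, y) = -6*y**2 + 4*y + 27; no integer root y with |y| ≤ 4.
  x = -3: f_y(-3, y) = -6*y**2 + 6*y + 16; no integer root y with |y| ≤ 4.
  x = -2: f_y(-2, y) = -6*y**2 + 8*y + 7; no integer root y with |y| ≤ 4.
  x = -1: f_y(-1, y) = -6*y**2 + 10*y; vanishes at y ∈ {0}. (-1, 0): f_x = 21 ≠ 0.
  x = 0: f_y(0, y) = -6*y**2 + 12*y - 5; no integer root y with |y| ≤ 4.
  x = 1: f_y(1, y) = -6*y**2 + 14*y - 8; vanishes at y ∈ {1}. (1, 1): f_x = 0, f = 0 — SINGULAR.
  x = 2: f_y(2, y) = -6*y**2 + 16*y - 9; no integer root y with |y| ≤ 4.
  x = 3: f_y(3, y) = -6*y**2 + 18*y - 8; no integer root y with |y| ≤ 4.
  x = 4: f_y(4, y) = -6*y**2 + 20*y - 5; no integer root y with |y| ≤ 4.
Only singular point on the grid: (1, 1).
Classify: substitute x = 1 + u, y = 1 + v and expand: f = u**3 + u**2*v - u**2 + u*v**2 - 2*v**3 + v**2.
No constant or linear terms (consistent with a singular point). Quadratic part: -u**2 + v**2. Cubic part: u**3 + u**2*v + u*v**2 - 2*v**3.
The quadratic part v**2 - u**2 = (v − u)(v + u) splits into two distinct linear factors, so there are two distinct tangent lines y − 1 = ±(x − 1) — this is a node (ordinary double point).
Classification: node.


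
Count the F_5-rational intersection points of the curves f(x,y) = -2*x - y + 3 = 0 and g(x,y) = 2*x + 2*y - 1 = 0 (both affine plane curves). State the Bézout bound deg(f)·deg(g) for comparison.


Common zeros: {(0, 3)}; count = 1; Bézout bound = 1.

deg(f) = 1, deg(g) = 1, so Bézout bound = 1.
Scan x ∈ F_5. For each x, list the y ∈ F_5 with f(x, y) ≡ 0 and those with g(x, y) ≡ 0 (mod 5); the common zeros in that column are the intersection.
  x = 0: f ≡ 0 at y ∈ {3}; g ≡ 0 at y ∈ {3}; common: {3}.
  x = 1: f ≡ 0 at y ∈ {1}; g ≡ 0 at y ∈ {2}; common: ∅.
  x = 2: f ≡ 0 at y ∈ {4}; g ≡ 0 at y ∈ {1}; common: ∅.
  x = 3: f ≡ 0 at y ∈ {2}; g ≡ 0 at y ∈ {0}; common: ∅.
  x = 4: f ≡ 0 at y ∈ {0}; g ≡ 0 at y ∈ {4}; common: ∅.
Collecting: common zeros = {(0, 3)}, so the count is 1.
Comparison with the Bézout bound: 1 ≤ 1 = deg(f)·deg(g), as expected for curves with no common component (the bound is attained).


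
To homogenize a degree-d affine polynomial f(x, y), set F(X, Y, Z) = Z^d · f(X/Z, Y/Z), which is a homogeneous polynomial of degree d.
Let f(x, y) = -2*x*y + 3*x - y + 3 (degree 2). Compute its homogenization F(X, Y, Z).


F(X, Y, Z) = -2*X*Y + 3*X*Z - Y*Z + 3*Z**2

deg(f) = 2.
Substitute x = X/Z, y = Y/Z into f, then multiply by Z^2.
  monomial -2·x^1·y^1 ↦ -2·X^1·Y^1·Z^0.
  monomial 3·x^1·y^0 ↦ 3·X^1·Y^0·Z^1.
  monomial -1·x^0·y^1 ↦ -1·X^0·Y^1·Z^1.
  monomial 3·x^0·y^0 ↦ 3·X^0·Y^0·Z^2.
Collecting: F(X, Y, Z) = -2*X*Y + 3*X*Z - Y*Z + 3*Z**2.


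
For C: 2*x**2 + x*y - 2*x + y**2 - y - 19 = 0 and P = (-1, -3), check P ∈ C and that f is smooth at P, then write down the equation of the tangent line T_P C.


Tangent line at P: -9*x - 8*y - 33 = 0.

Step 1: f(-1, -3) = 0, so P lies on C.
Step 2: partial derivatives
  f_x(x, y) = 4*x + y - 2, f_y(x, y) = x + 2*y - 1.
  f_x(P) = -9, f_y(P) = -8 (gradient nonzero, so P is smooth).
Step 3: tangent line at P: -9·(x − -1) + -8·(y − -3) = 0.
Expanding: -9*x - 8*y - 33 = 0.


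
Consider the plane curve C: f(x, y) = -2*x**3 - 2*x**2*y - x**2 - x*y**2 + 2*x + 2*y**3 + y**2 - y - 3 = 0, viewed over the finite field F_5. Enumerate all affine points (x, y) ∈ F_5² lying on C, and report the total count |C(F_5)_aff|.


Affine F_5-points: {(0, 2), (1, 1), (2, 2), (3, 0), (3, 2), (3, 4)}; count = 6.

For each of the 25 pairs (x, y) ∈ F_5², evaluate f(x, y) mod 5. Record the zeros.
  x = 0: [0↦2, 1↦4, 2↦0, 3↦2, 4↦2]  zeros at y ∈ {2}
  x = 1: [0↦1, 1↦0, 2↦1, 3↦1, 4↦2]  zeros at y ∈ {1}
  x = 2: [0↦1, 1↦3, 2↦0, 3↦4, 4↦2]  zeros at y ∈ {2}
  x = 3: [0↦0, 1↦1, 2↦0, 3↦4, 4↦0]  zeros at y ∈ {0, 2, 4}
  x = 4: [0↦1, 1↦2, 2↦4, 3↦4, 4↦4]  zeros at y ∈ ∅
Collecting zeros: affine points = {(0, 2), (1, 1), (2, 2), (3, 0), (3, 2), (3, 4)}.
Total count |C(F_5)_aff| = 6.


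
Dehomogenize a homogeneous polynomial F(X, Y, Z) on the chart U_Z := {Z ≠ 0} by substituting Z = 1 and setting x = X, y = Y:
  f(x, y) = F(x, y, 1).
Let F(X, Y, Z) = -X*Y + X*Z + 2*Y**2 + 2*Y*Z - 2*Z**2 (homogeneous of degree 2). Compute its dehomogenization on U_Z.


f(x, y) = -x*y + x + 2*y**2 + 2*y - 2

On U_Z we set Z = 1. Each monomial c·X^i·Y^j·Z^k in F becomes c·x^i·y^j·1^k = c·x^i·y^j.
Substituting Z = 1: F(X, Y, 1) = -x*y + x + 2*y**2 + 2*y - 2.
Note: deg(f) ≤ deg(F) = 2; strict inequality happens when F is divisible by Z (lost terms).


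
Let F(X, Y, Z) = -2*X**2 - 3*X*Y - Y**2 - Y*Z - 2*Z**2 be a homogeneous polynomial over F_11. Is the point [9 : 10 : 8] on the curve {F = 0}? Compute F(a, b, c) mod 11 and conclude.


F(9,10,8) ≡ 8 (mod 11); P is NOT on the curve.

Evaluate F(9, 10, 8) term-by-term (mod 11).
  -2*X**2 ↦ -2·81·1·1 = -162
  -3*X*Y ↦ -3·9·10·1 = -270
  -Y**2 ↦ -1·1·100·1 = -100
  -Y*Z ↦ -1·1·10·8 = -80
  -2*Z**2 ↦ -2·1·1·64 = -128
Sum: F(9, 10, 8) = (-162) + (-270) + (-100) + (-80) + (-128) = -740.
Reducing mod 11: -740 ≡ 8 (mod 11).
Since F(a, b, c) ≡ 8 ≠ 0 (mod 11), P does NOT lie on the curve.


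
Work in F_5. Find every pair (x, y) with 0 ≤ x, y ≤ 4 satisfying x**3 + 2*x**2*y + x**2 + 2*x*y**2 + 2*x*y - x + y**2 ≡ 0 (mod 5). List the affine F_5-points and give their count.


Affine F_5-points: {(0, 0), (1, 3), (1, 4), (2, 0), (4, 1), (4, 4)}; count = 6.

For each of the 25 pairs (x, y) ∈ F_5², evaluate f(x, y) mod 5. Record the zeros.
  x = 0: [0↦0, 1↦1, 2↦4, 3↦4, 4↦1]  zeros at y ∈ {0}
  x = 1: [0↦1, 1↦3, 2↦1, 3↦0, 4↦0]  zeros at y ∈ {3, 4}
  x = 2: [0↦0, 1↦2, 2↦4, 3↦1, 4↦3]  zeros at y ∈ {0}
  x = 3: [0↦3, 1↦4, 2↦4, 3↦3, 4↦1]  zeros at y ∈ ∅
  x = 4: [0↦1, 1↦0, 2↦2, 3↦2, 4↦0]  zeros at y ∈ {1, 4}
Collecting zeros: affine points = {(0, 0), (1, 3), (1, 4), (2, 0), (4, 1), (4, 4)}.
Total count |C(F_5)_aff| = 6.


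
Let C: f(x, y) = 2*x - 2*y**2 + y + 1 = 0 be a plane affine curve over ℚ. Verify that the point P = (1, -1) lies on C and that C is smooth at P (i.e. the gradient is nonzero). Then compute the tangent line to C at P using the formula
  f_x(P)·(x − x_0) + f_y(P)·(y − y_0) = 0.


Tangent line at P: 2*x + 5*y + 3 = 0.

Step 1: f(1, -1) = 0, so P lies on C.
Step 2: partial derivatives
  f_x(x, y) = 2, f_y(x, y) = 1 - 4*y.
  f_x(P) = 2, f_y(P) = 5 (gradient nonzero, so P is smooth).
Step 3: tangent line at P: 2·(x − 1) + 5·(y − -1) = 0.
Expanding: 2*x + 5*y + 3 = 0.


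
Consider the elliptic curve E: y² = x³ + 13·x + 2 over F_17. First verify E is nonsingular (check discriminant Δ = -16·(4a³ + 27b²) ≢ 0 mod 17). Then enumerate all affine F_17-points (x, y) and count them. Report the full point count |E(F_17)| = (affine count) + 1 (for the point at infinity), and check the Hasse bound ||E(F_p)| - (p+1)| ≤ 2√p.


Affine points = {(0, 6), (0, 11), (1, 4), (1, 13), (2, 6), (2, 11), (3, 0), (4, 4), (4, 13), (9, 7), (9, 10), (12, 4), (12, 13), (14, 2), (14, 15), (15, 6), (15, 11)}; affine count = 17; |E(F_17)| = 18.

Discriminant check: Δ ∝ 4a³ + 27b² = 4·13³ + 27·2² = 4·2197 + 27·4 ≡ 5 (mod 17). Nonzero ⇒ E is nonsingular.
For each x ∈ F_17, compute rhs = x³ + 13·x + 2 mod 17, then count y ∈ F_17 with y² ≡ rhs.
  x = 0: rhs = 2, matching y values: 6, 11 (2 points).
  x = 1: rhs = 16, matching y values: 4, 13 (2 points).
  x = 2: rhs = 2, matching y values: 6, 11 (2 points).
  x = 3: rhs = 0, matching y values: 0 (1 points).
  x = 4: rhs = 16, matching y values: 4, 13 (2 points).
  x = 5: rhs = 5, matching y values: none (0 points).
  x = 6: rhs = 7, matching y values: none (0 points).
  x = 7: rhs = 11, matching y values: none (0 points).
  x = 8: rhs = 6, matching y values: none (0 points).
  x = 9: rhs = 15, matching y values: 7, 10 (2 points).
  x = 10: rhs = 10, matching y values: none (0 points).
  x = 11: rhs = 14, matching y values: none (0 points).
  x = 12: rhs = 16, matching y values: 4, 13 (2 points).
  x = 13: rhs = 5, matching y values: none (0 points).
  x = 14: rhs = 4, matching y values: 2, 15 (2 points).
  x = 15: rhs = 2, matching y values: 6, 11 (2 points).
  x = 16: rhs = 5, matching y values: none (0 points).
Total affine count: 17.
Full point count |E(F_17)| = 17 + 1 = 18.
Hasse bound: |18 − (17+1)| = |0| = 0 ≤ 2√17 ≈ 8.2462 ✓.


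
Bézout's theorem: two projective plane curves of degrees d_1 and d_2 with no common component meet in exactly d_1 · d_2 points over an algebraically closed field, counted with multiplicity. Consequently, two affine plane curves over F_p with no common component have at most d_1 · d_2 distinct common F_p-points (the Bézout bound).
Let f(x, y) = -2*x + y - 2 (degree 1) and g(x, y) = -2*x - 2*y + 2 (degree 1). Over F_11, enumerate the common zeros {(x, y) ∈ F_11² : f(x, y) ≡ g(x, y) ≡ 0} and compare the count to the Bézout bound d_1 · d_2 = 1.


Common zeros: {(7, 5)}; count = 1; Bézout bound = 1.

deg(f) = 1, deg(g) = 1, so Bézout bound = 1.
Scan x ∈ F_11. For each x, list the y ∈ F_11 with f(x, y) ≡ 0 and those with g(x, y) ≡ 0 (mod 11); the common zeros in that column are the intersection.
  x = 0: f ≡ 0 at y ∈ {2}; g ≡ 0 at y ∈ {1}; common: ∅.
  x = 1: f ≡ 0 at y ∈ {4}; g ≡ 0 at y ∈ {0}; common: ∅.
  x = 2: f ≡ 0 at y ∈ {6}; g ≡ 0 at y ∈ {10}; common: ∅.
  x = 3: f ≡ 0 at y ∈ {8}; g ≡ 0 at y ∈ {9}; common: ∅.
  x = 4: f ≡ 0 at y ∈ {10}; g ≡ 0 at y ∈ {8}; common: ∅.
  x = 5: f ≡ 0 at y ∈ {1}; g ≡ 0 at y ∈ {7}; common: ∅.
  x = 6: f ≡ 0 at y ∈ {3}; g ≡ 0 at y ∈ {6}; common: ∅.
  x = 7: f ≡ 0 at y ∈ {5}; g ≡ 0 at y ∈ {5}; common: {5}.
  x = 8: f ≡ 0 at y ∈ {7}; g ≡ 0 at y ∈ {4}; common: ∅.
  x = 9: f ≡ 0 at y ∈ {9}; g ≡ 0 at y ∈ {3}; common: ∅.
  x = 10: f ≡ 0 at y ∈ {0}; g ≡ 0 at y ∈ {2}; common: ∅.
Collecting: common zeros = {(7, 5)}, so the count is 1.
Comparison with the Bézout bound: 1 ≤ 1 = deg(f)·deg(g), as expected for curves with no common component (the bound is attained).


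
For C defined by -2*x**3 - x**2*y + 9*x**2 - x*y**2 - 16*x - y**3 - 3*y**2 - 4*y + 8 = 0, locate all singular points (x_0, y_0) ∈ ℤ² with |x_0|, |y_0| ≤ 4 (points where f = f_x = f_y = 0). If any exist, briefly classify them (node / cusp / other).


Singular points: {(2, -2)}; classification: node.

Compute partial derivatives:
  f_x = -6*x**2 - 2*x*y + 18*x - y**2 - 16.
  f_y = -x**2 - 2*x*y - 3*y**2 - 6*y - 4.
Scan x_0 ∈ {−4, ..., 4}. For each x_0, f_y(x_0, y) is a polynomial in y; find its integer roots y ∈ {−4, ..., 4}, then test f_x and f at those candidates.
  x = -4: f_y(-4, y) = -3*y**2 + 2*y - 20; no integer root y with |y| ≤ 4.
  x = -3: f_y(-3, y) = -3*y**2 - 13; no integer root y with |y| ≤ 4.
  x = -2: f_y(-2, y) = -3*y**2 - 2*y - 8; no integer root y with |y| ≤ 4.
  x = -1: f_y(-1, y) = -3*y**2 - 4*y - 5; no integer root y with |y| ≤ 4.
  x = 0: f_y(0, y) = -3*y**2 - 6*y - 4; no integer root y with |y| ≤ 4.
  x = 1: f_y(1, y) = -3*y**2 - 8*y - 5; vanishes at y ∈ {-1}. (1, -1): f_x = -3 ≠ 0.
  x = 2: f_y(2, y) = -3*y**2 - 10*y - 8; vanishes at y ∈ {-2}. (2, -2): f_x = 0, f = 0 — SINGULAR.
  x = 3: f_y(3, y) = -3*y**2 - 12*y - 13; no integer root y with |y| ≤ 4.
  x = 4: f_y(4, y) = -3*y**2 - 14*y - 20; no integer root y with |y| ≤ 4.
Only singular point on the grid: (2, -2).
Classify: substitute x = 2 + u, y = -2 + v and expand: f = -2*u**3 - u**2*v - u**2 - u*v**2 - v**3 + v**2.
No constant or linear terms (consistent with a singular point). Quadratic part: -u**2 + v**2. Cubic part: -2*u**3 - u**2*v - u*v**2 - v**3.
The quadratic part v**2 - u**2 = (v − u)(v + u) splits into two distinct linear factors, so there are two distinct tangent lines y − -2 = ±(x − 2) — this is a node (ordinary double point).
Classification: node.


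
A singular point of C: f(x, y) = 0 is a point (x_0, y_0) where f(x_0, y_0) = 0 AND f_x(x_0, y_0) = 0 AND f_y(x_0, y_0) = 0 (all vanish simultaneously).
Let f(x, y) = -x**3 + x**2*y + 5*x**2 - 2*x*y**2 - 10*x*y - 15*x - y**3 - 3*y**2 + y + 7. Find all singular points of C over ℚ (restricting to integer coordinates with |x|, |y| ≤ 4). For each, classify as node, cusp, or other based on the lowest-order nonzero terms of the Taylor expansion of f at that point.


Singular points: {(1, -2)}; classification: cusp.

Compute partial derivatives:
  f_x = -3*x**2 + 2*x*y + 10*x - 2*y**2 - 10*y - 15.
  f_y = x**2 - 4*x*y - 10*x - 3*y**2 - 6*y + 1.
Scan x_0 ∈ {−4, ..., 4}. For each x_0, f_y(x_0, y) is a polynomial in y; find its integer roots y ∈ {−4, ..., 4}, then test f_x and f at those candidates.
  x = -4: f_y(-4, y) = -3*y**2 + 10*y + 57; vanishes at y ∈ {-3}. (-4, -3): f_x = -67 ≠ 0.
  x = -3: f_y(-3, y) = -3*y**2 + 6*y + 40; no integer root y with |y| ≤ 4.
  x = -2: f_y(-2, y) = -3*y**2 + 2*y + 25; no integer root y with |y| ≤ 4.
  x = -1: f_y(-1, y) = -3*y**2 - 2*y + 12; no integer root y with |y| ≤ 4.
  x = 0: f_y(0, y) = -3*y**2 - 6*y + 1; no integer root y with |y| ≤ 4.
  x = 1: f_y(1, y) = -3*y**2 - 10*y - 8; vanishes at y ∈ {-2}. (1, -2): f_x = 0, f = 0 — SINGULAR.
  x = 2: f_y(2, y) = -3*y**2 - 14*y - 15; vanishes at y ∈ {-3}. (2, -3): f_x = -7 ≠ 0.
  x = 3: f_y(3, y) = -3*y**2 - 18*y - 20; no integer root y with |y| ≤ 4.
  x = 4: f_y(4, y) = -3*y**2 - 22*y - 23; no integer root y with |y| ≤ 4.
Only singular point on the grid: (1, -2).
Classify: substitute x = 1 + u, y = -2 + v and expand: f = -u**3 + u**2*v - 2*u*v**2 - v**3 + v**2.
No constant or linear terms (consistent with a singular point). Quadratic part: v**2. Cubic part: -u**3 + u**2*v - 2*u*v**2 - v**3.
The quadratic part v**2 is a perfect square, so there is a single (double) tangent line v = 0, i.e. y = -2. Restricting the cubic part to that line (v = 0) leaves -u**3 ≠ 0, so f is not divisible by v and the branch is v² ≈ u**3 to lowest order — this is a cusp.
Classification: cusp.


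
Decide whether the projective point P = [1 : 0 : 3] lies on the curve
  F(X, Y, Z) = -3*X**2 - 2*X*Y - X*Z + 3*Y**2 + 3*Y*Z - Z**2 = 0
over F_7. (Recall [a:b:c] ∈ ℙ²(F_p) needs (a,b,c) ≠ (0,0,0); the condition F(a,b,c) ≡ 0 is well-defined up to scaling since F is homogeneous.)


F(1,0,3) ≡ 6 (mod 7); P is NOT on the curve.

Evaluate F(1, 0, 3) term-by-term (mod 7).
  -3*X**2 ↦ -3·1·1·1 = -3
  -2*X*Y ↦ -2·1·0·1 = 0
  -X*Z ↦ -1·1·1·3 = -3
  3*Y**2 ↦ 3·1·0·1 = 0
  3*Y*Z ↦ 3·1·0·3 = 0
  -Z**2 ↦ -1·1·1·9 = -9
Sum: F(1, 0, 3) = (-3) + (0) + (-3) + (0) + (0) + (-9) = -15.
Reducing mod 7: -15 ≡ 6 (mod 7).
Since F(a, b, c) ≡ 6 ≠ 0 (mod 7), P does NOT lie on the curve.


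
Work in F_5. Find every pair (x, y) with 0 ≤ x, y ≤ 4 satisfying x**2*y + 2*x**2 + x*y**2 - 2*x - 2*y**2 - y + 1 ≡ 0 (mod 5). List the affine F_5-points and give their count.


Affine F_5-points: {(0, 3), (0, 4), (1, 1), (1, 4), (2, 0), (4, 0)}; count = 6.

For each of the 25 pairs (x, y) ∈ F_5², evaluate f(x, y) mod 5. Record the zeros.
  x = 0: [0↦1, 1↦3, 2↦1, 3↦0, 4↦0]  zeros at y ∈ {3, 4}
  x = 1: [0↦1, 1↦0, 2↦2, 3↦2, 4↦0]  zeros at y ∈ {1, 4}
  x = 2: [0↦0, 1↦3, 2↦1, 3↦4, 4↦2]  zeros at y ∈ {0}
  x = 3: [0↦3, 1↦2, 2↦3, 3↦1, 4↦1]  zeros at y ∈ ∅
  x = 4: [0↦0, 1↦2, 2↦3, 3↦3, 4↦2]  zeros at y ∈ {0}
Collecting zeros: affine points = {(0, 3), (0, 4), (1, 1), (1, 4), (2, 0), (4, 0)}.
Total count |C(F_5)_aff| = 6.


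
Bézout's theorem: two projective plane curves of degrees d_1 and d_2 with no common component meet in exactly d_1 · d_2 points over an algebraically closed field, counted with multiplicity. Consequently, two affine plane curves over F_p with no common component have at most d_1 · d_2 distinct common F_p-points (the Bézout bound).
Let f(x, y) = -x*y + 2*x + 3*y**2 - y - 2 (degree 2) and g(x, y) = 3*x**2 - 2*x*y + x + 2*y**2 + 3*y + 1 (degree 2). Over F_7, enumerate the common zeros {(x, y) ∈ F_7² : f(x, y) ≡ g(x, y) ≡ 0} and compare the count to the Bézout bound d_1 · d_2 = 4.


Common zeros: ∅; count = 0; Bézout bound = 4.

deg(f) = 2, deg(g) = 2, so Bézout bound = 4.
Scan x ∈ F_7. For each x, list the y ∈ F_7 with f(x, y) ≡ 0 and those with g(x, y) ≡ 0 (mod 7); the common zeros in that column are the intersection.
  x = 0: f ≡ 0 at y ∈ {1, 4}; g ≡ 0 at y ∈ {3, 6}; common: ∅.
  x = 1: f ≡ 0 at y ∈ {0, 3}; g ≡ 0 at y ∈ ∅; common: ∅.
  x = 2: f ≡ 0 at y ∈ ∅; g ≡ 0 at y ∈ {2}; common: ∅.
  x = 3: f ≡ 0 at y ∈ ∅; g ≡ 0 at y ∈ ∅; common: ∅.
  x = 4: f ≡ 0 at y ∈ {5, 6}; g ≡ 0 at y ∈ {3}; common: ∅.
  x = 5: f ≡ 0 at y ∈ ∅; g ≡ 0 at y ∈ ∅; common: ∅.
  x = 6: f ≡ 0 at y ∈ ∅; g ≡ 0 at y ∈ {2, 6}; common: ∅.
Collecting: common zeros = ∅, so the count is 0.
Comparison with the Bézout bound: 0 ≤ 4 = deg(f)·deg(g), as expected for curves with no common component (the affine F_7-count falls short of the bound because intersections may lie at infinity, over extension fields, or carry multiplicity).


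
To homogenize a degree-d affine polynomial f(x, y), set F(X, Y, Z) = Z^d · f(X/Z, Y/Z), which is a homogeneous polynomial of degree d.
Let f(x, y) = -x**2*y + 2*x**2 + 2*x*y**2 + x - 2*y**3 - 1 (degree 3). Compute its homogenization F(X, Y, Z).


F(X, Y, Z) = -X**2*Y + 2*X**2*Z + 2*X*Y**2 + X*Z**2 - 2*Y**3 - Z**3

deg(f) = 3.
Substitute x = X/Z, y = Y/Z into f, then multiply by Z^3.
  monomial -1·x^2·y^1 ↦ -1·X^2·Y^1·Z^0.
  monomial 2·x^2·y^0 ↦ 2·X^2·Y^0·Z^1.
  monomial 2·x^1·y^2 ↦ 2·X^1·Y^2·Z^0.
  monomial 1·x^1·y^0 ↦ 1·X^1·Y^0·Z^2.
  monomial -2·x^0·y^3 ↦ -2·X^0·Y^3·Z^0.
  monomial -1·x^0·y^0 ↦ -1·X^0·Y^0·Z^3.
Collecting: F(X, Y, Z) = -X**2*Y + 2*X**2*Z + 2*X*Y**2 + X*Z**2 - 2*Y**3 - Z**3.
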